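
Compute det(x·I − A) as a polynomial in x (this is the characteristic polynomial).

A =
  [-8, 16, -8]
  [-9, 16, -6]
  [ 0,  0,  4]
x^3 - 12*x^2 + 48*x - 64

Expanding det(x·I − A) (e.g. by cofactor expansion or by noting that A is similar to its Jordan form J, which has the same characteristic polynomial as A) gives
  χ_A(x) = x^3 - 12*x^2 + 48*x - 64
which factors as (x - 4)^3. The eigenvalues (with algebraic multiplicities) are λ = 4 with multiplicity 3.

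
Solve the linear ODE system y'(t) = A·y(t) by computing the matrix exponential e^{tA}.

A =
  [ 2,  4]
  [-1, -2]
e^{tA} =
  [2*t + 1, 4*t]
  [-t, 1 - 2*t]

Strategy: write A = P · J · P⁻¹ where J is a Jordan canonical form, so e^{tA} = P · e^{tJ} · P⁻¹, and e^{tJ} can be computed block-by-block.

A has Jordan form
J =
  [0, 1]
  [0, 0]
(up to reordering of blocks).

Per-block formulas:
  For a 2×2 Jordan block J_2(0): exp(t · J_2(0)) = e^(0t)·(I + t·N), where N is the 2×2 nilpotent shift.

After assembling e^{tJ} and conjugating by P, we get:

e^{tA} =
  [2*t + 1, 4*t]
  [-t, 1 - 2*t]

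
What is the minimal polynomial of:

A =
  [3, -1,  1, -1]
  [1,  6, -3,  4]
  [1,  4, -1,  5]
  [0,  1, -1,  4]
x^2 - 6*x + 9

The characteristic polynomial is χ_A(x) = (x - 3)^4, so the eigenvalues are known. The minimal polynomial is
  m_A(x) = Π_λ (x − λ)^{k_λ}
where k_λ is the size of the *largest* Jordan block for λ (equivalently, the smallest k with (A − λI)^k v = 0 for every generalised eigenvector v of λ).

  λ = 3: largest Jordan block has size 2, contributing (x − 3)^2

So m_A(x) = (x - 3)^2 = x^2 - 6*x + 9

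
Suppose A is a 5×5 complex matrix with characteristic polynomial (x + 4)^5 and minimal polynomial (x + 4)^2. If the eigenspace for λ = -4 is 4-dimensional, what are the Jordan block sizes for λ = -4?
Block sizes for λ = -4: [2, 1, 1, 1]

Step 1 — from the characteristic polynomial, algebraic multiplicity of λ = -4 is 5. From dim ker(A − (-4)·I) = 4, there are exactly 4 Jordan blocks for λ = -4.
Step 2 — from the minimal polynomial, the factor (x + 4)^2 tells us the largest block for λ = -4 has size 2.
Step 3 — with total size 5, 4 blocks, and largest block 2, the block sizes (in nonincreasing order) are [2, 1, 1, 1].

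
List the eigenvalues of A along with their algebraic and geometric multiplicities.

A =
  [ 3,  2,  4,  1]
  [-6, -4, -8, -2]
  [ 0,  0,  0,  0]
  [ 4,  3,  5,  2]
λ = 0: alg = 3, geom = 2; λ = 1: alg = 1, geom = 1

Step 1 — factor the characteristic polynomial to read off the algebraic multiplicities:
  χ_A(x) = x^3*(x - 1)

Step 2 — compute geometric multiplicities via the rank-nullity identity g(λ) = n − rank(A − λI):
  rank(A − (0)·I) = 2, so dim ker(A − (0)·I) = n − 2 = 2
  rank(A − (1)·I) = 3, so dim ker(A − (1)·I) = n − 3 = 1

Summary:
  λ = 0: algebraic multiplicity = 3, geometric multiplicity = 2
  λ = 1: algebraic multiplicity = 1, geometric multiplicity = 1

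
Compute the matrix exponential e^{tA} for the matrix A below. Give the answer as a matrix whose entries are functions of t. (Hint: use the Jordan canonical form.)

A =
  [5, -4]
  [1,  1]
e^{tA} =
  [2*t*exp(3*t) + exp(3*t), -4*t*exp(3*t)]
  [t*exp(3*t), -2*t*exp(3*t) + exp(3*t)]

Strategy: write A = P · J · P⁻¹ where J is a Jordan canonical form, so e^{tA} = P · e^{tJ} · P⁻¹, and e^{tJ} can be computed block-by-block.

A has Jordan form
J =
  [3, 1]
  [0, 3]
(up to reordering of blocks).

Per-block formulas:
  For a 2×2 Jordan block J_2(3): exp(t · J_2(3)) = e^(3t)·(I + t·N), where N is the 2×2 nilpotent shift.

After assembling e^{tJ} and conjugating by P, we get:

e^{tA} =
  [2*t*exp(3*t) + exp(3*t), -4*t*exp(3*t)]
  [t*exp(3*t), -2*t*exp(3*t) + exp(3*t)]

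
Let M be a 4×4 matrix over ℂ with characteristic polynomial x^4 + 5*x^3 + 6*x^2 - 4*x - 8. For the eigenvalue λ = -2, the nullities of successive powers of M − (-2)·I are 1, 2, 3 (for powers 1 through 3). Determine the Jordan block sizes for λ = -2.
Block sizes for λ = -2: [3]

From the dimensions of kernels of powers, the number of Jordan blocks of size at least j is d_j − d_{j−1} where d_j = dim ker(N^j) (with d_0 = 0). Computing the differences gives [1, 1, 1].
The number of blocks of size exactly k is (#blocks of size ≥ k) − (#blocks of size ≥ k + 1), so the partition is: 1 block(s) of size 3.
In nonincreasing order the block sizes are [3].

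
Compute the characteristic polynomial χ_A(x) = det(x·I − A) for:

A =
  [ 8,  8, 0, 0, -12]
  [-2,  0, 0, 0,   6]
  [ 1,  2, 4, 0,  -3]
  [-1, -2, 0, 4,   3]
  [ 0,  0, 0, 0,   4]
x^5 - 20*x^4 + 160*x^3 - 640*x^2 + 1280*x - 1024

Expanding det(x·I − A) (e.g. by cofactor expansion or by noting that A is similar to its Jordan form J, which has the same characteristic polynomial as A) gives
  χ_A(x) = x^5 - 20*x^4 + 160*x^3 - 640*x^2 + 1280*x - 1024
which factors as (x - 4)^5. The eigenvalues (with algebraic multiplicities) are λ = 4 with multiplicity 5.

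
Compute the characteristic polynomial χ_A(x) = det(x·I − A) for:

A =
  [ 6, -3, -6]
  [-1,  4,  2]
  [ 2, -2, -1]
x^3 - 9*x^2 + 27*x - 27

Expanding det(x·I − A) (e.g. by cofactor expansion or by noting that A is similar to its Jordan form J, which has the same characteristic polynomial as A) gives
  χ_A(x) = x^3 - 9*x^2 + 27*x - 27
which factors as (x - 3)^3. The eigenvalues (with algebraic multiplicities) are λ = 3 with multiplicity 3.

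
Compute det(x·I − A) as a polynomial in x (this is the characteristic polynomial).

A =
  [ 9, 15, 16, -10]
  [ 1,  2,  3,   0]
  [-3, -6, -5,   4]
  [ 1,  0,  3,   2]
x^4 - 8*x^3 + 24*x^2 - 32*x + 16

Expanding det(x·I − A) (e.g. by cofactor expansion or by noting that A is similar to its Jordan form J, which has the same characteristic polynomial as A) gives
  χ_A(x) = x^4 - 8*x^3 + 24*x^2 - 32*x + 16
which factors as (x - 2)^4. The eigenvalues (with algebraic multiplicities) are λ = 2 with multiplicity 4.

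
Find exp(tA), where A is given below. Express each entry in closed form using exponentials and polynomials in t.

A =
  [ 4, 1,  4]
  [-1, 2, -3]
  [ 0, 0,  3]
e^{tA} =
  [t*exp(3*t) + exp(3*t), t*exp(3*t), t^2*exp(3*t)/2 + 4*t*exp(3*t)]
  [-t*exp(3*t), -t*exp(3*t) + exp(3*t), -t^2*exp(3*t)/2 - 3*t*exp(3*t)]
  [0, 0, exp(3*t)]

Strategy: write A = P · J · P⁻¹ where J is a Jordan canonical form, so e^{tA} = P · e^{tJ} · P⁻¹, and e^{tJ} can be computed block-by-block.

A has Jordan form
J =
  [3, 1, 0]
  [0, 3, 1]
  [0, 0, 3]
(up to reordering of blocks).

Per-block formulas:
  For a 3×3 Jordan block J_3(3): exp(t · J_3(3)) = e^(3t)·(I + t·N + (t^2/2)·N^2), where N is the 3×3 nilpotent shift.

After assembling e^{tJ} and conjugating by P, we get:

e^{tA} =
  [t*exp(3*t) + exp(3*t), t*exp(3*t), t^2*exp(3*t)/2 + 4*t*exp(3*t)]
  [-t*exp(3*t), -t*exp(3*t) + exp(3*t), -t^2*exp(3*t)/2 - 3*t*exp(3*t)]
  [0, 0, exp(3*t)]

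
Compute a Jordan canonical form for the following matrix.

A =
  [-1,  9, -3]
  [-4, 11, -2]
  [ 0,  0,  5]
J_2(5) ⊕ J_1(5)

The characteristic polynomial is
  det(x·I − A) = x^3 - 15*x^2 + 75*x - 125 = (x - 5)^3

Eigenvalues and multiplicities (the geometric multiplicity of λ is n − rank(A − λI), which equals the number of Jordan blocks for λ):
  λ = 5: algebraic multiplicity = 3, geometric multiplicity = 2

Determining the block sizes for each eigenvalue:
  λ = 5: 2 blocks summing to 3 forces exactly one block of size 2 and the rest size 1 → block sizes [2, 1]

Assembling the blocks gives a Jordan form
J =
  [5, 1, 0]
  [0, 5, 0]
  [0, 0, 5]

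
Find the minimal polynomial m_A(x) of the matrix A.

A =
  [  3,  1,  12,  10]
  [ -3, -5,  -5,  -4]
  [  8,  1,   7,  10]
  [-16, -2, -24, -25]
x^3 + 15*x^2 + 75*x + 125

The characteristic polynomial is χ_A(x) = (x + 5)^4, so the eigenvalues are known. The minimal polynomial is
  m_A(x) = Π_λ (x − λ)^{k_λ}
where k_λ is the size of the *largest* Jordan block for λ (equivalently, the smallest k with (A − λI)^k v = 0 for every generalised eigenvector v of λ).

  λ = -5: largest Jordan block has size 3, contributing (x + 5)^3

So m_A(x) = (x + 5)^3 = x^3 + 15*x^2 + 75*x + 125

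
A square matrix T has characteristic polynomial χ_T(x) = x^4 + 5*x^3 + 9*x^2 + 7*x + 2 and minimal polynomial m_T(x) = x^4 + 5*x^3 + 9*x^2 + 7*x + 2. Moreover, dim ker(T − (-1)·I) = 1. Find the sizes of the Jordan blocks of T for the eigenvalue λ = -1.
Block sizes for λ = -1: [3]

Step 1 — from the characteristic polynomial, algebraic multiplicity of λ = -1 is 3. From dim ker(T − (-1)·I) = 1, there are exactly 1 Jordan blocks for λ = -1.
Step 2 — from the minimal polynomial, the factor (x + 1)^3 tells us the largest block for λ = -1 has size 3.
Step 3 — with total size 3, 1 blocks, and largest block 3, the block sizes (in nonincreasing order) are [3].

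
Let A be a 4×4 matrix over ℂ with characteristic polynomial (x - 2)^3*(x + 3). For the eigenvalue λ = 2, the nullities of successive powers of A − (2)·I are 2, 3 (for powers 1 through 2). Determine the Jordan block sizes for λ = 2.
Block sizes for λ = 2: [2, 1]

From the dimensions of kernels of powers, the number of Jordan blocks of size at least j is d_j − d_{j−1} where d_j = dim ker(N^j) (with d_0 = 0). Computing the differences gives [2, 1].
The number of blocks of size exactly k is (#blocks of size ≥ k) − (#blocks of size ≥ k + 1), so the partition is: 1 block(s) of size 1, 1 block(s) of size 2.
In nonincreasing order the block sizes are [2, 1].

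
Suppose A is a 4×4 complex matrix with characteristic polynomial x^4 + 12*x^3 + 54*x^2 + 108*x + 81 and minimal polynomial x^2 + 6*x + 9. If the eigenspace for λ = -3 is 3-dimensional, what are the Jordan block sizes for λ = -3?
Block sizes for λ = -3: [2, 1, 1]

Step 1 — from the characteristic polynomial, algebraic multiplicity of λ = -3 is 4. From dim ker(A − (-3)·I) = 3, there are exactly 3 Jordan blocks for λ = -3.
Step 2 — from the minimal polynomial, the factor (x + 3)^2 tells us the largest block for λ = -3 has size 2.
Step 3 — with total size 4, 3 blocks, and largest block 2, the block sizes (in nonincreasing order) are [2, 1, 1].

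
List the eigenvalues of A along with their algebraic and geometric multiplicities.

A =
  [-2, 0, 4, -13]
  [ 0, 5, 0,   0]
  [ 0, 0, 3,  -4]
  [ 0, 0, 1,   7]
λ = -2: alg = 1, geom = 1; λ = 5: alg = 3, geom = 2

Step 1 — factor the characteristic polynomial to read off the algebraic multiplicities:
  χ_A(x) = (x - 5)^3*(x + 2)

Step 2 — compute geometric multiplicities via the rank-nullity identity g(λ) = n − rank(A − λI):
  rank(A − (-2)·I) = 3, so dim ker(A − (-2)·I) = n − 3 = 1
  rank(A − (5)·I) = 2, so dim ker(A − (5)·I) = n − 2 = 2

Summary:
  λ = -2: algebraic multiplicity = 1, geometric multiplicity = 1
  λ = 5: algebraic multiplicity = 3, geometric multiplicity = 2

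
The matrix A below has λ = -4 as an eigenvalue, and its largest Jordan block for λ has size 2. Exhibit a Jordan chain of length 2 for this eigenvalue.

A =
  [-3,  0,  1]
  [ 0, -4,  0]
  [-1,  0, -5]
A Jordan chain for λ = -4 of length 2:
v_1 = (1, 0, -1)ᵀ
v_2 = (1, 0, 0)ᵀ

Let N = A − (-4)·I. We want v_2 with N^2 v_2 = 0 but N^1 v_2 ≠ 0; then v_{j-1} := N · v_j for j = 2, …, 2.

Pick v_2 = (1, 0, 0)ᵀ.
Then v_1 = N · v_2 = (1, 0, -1)ᵀ.

Sanity check: (A − (-4)·I) v_1 = (0, 0, 0)ᵀ = 0. ✓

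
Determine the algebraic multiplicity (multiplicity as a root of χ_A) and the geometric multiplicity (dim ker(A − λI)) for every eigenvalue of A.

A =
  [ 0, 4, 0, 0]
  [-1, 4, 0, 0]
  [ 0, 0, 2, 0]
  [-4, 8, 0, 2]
λ = 2: alg = 4, geom = 3

Step 1 — factor the characteristic polynomial to read off the algebraic multiplicities:
  χ_A(x) = (x - 2)^4

Step 2 — compute geometric multiplicities via the rank-nullity identity g(λ) = n − rank(A − λI):
  rank(A − (2)·I) = 1, so dim ker(A − (2)·I) = n − 1 = 3

Summary:
  λ = 2: algebraic multiplicity = 4, geometric multiplicity = 3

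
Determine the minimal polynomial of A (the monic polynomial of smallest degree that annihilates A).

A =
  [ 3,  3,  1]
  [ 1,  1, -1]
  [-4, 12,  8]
x^2 - 8*x + 16

The characteristic polynomial is χ_A(x) = (x - 4)^3, so the eigenvalues are known. The minimal polynomial is
  m_A(x) = Π_λ (x − λ)^{k_λ}
where k_λ is the size of the *largest* Jordan block for λ (equivalently, the smallest k with (A − λI)^k v = 0 for every generalised eigenvector v of λ).

  λ = 4: largest Jordan block has size 2, contributing (x − 4)^2

So m_A(x) = (x - 4)^2 = x^2 - 8*x + 16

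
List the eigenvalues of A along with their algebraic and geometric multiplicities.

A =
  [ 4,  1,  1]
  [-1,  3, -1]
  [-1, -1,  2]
λ = 3: alg = 3, geom = 1

Step 1 — factor the characteristic polynomial to read off the algebraic multiplicities:
  χ_A(x) = (x - 3)^3

Step 2 — compute geometric multiplicities via the rank-nullity identity g(λ) = n − rank(A − λI):
  rank(A − (3)·I) = 2, so dim ker(A − (3)·I) = n − 2 = 1

Summary:
  λ = 3: algebraic multiplicity = 3, geometric multiplicity = 1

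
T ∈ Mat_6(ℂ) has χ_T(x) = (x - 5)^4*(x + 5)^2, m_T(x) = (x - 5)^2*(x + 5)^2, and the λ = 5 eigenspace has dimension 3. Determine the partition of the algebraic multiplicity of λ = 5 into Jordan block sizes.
Block sizes for λ = 5: [2, 1, 1]

Step 1 — from the characteristic polynomial, algebraic multiplicity of λ = 5 is 4. From dim ker(T − (5)·I) = 3, there are exactly 3 Jordan blocks for λ = 5.
Step 2 — from the minimal polynomial, the factor (x − 5)^2 tells us the largest block for λ = 5 has size 2.
Step 3 — with total size 4, 3 blocks, and largest block 2, the block sizes (in nonincreasing order) are [2, 1, 1].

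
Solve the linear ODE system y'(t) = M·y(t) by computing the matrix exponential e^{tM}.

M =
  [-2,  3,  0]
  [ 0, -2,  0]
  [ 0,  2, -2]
e^{tM} =
  [exp(-2*t), 3*t*exp(-2*t), 0]
  [0, exp(-2*t), 0]
  [0, 2*t*exp(-2*t), exp(-2*t)]

Strategy: write M = P · J · P⁻¹ where J is a Jordan canonical form, so e^{tM} = P · e^{tJ} · P⁻¹, and e^{tJ} can be computed block-by-block.

M has Jordan form
J =
  [-2,  1,  0]
  [ 0, -2,  0]
  [ 0,  0, -2]
(up to reordering of blocks).

Per-block formulas:
  For a 1×1 block at λ = -2: exp(t · [-2]) = [e^(-2t)].
  For a 2×2 Jordan block J_2(-2): exp(t · J_2(-2)) = e^(-2t)·(I + t·N), where N is the 2×2 nilpotent shift.

After assembling e^{tJ} and conjugating by P, we get:

e^{tM} =
  [exp(-2*t), 3*t*exp(-2*t), 0]
  [0, exp(-2*t), 0]
  [0, 2*t*exp(-2*t), exp(-2*t)]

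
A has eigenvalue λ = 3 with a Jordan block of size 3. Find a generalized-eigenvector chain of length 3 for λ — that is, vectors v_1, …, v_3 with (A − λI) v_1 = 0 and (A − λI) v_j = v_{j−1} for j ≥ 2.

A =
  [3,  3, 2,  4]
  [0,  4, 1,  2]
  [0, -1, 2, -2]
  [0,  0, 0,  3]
A Jordan chain for λ = 3 of length 3:
v_1 = (1, 0, 0, 0)ᵀ
v_2 = (3, 1, -1, 0)ᵀ
v_3 = (0, 1, 0, 0)ᵀ

Let N = A − (3)·I. We want v_3 with N^3 v_3 = 0 but N^2 v_3 ≠ 0; then v_{j-1} := N · v_j for j = 3, …, 2.

Pick v_3 = (0, 1, 0, 0)ᵀ.
Then v_2 = N · v_3 = (3, 1, -1, 0)ᵀ.
Then v_1 = N · v_2 = (1, 0, 0, 0)ᵀ.

Sanity check: (A − (3)·I) v_1 = (0, 0, 0, 0)ᵀ = 0. ✓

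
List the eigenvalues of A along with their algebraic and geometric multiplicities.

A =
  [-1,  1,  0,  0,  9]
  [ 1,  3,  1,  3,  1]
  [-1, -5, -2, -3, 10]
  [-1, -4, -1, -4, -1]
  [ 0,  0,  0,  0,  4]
λ = -1: alg = 4, geom = 2; λ = 4: alg = 1, geom = 1

Step 1 — factor the characteristic polynomial to read off the algebraic multiplicities:
  χ_A(x) = (x - 4)*(x + 1)^4

Step 2 — compute geometric multiplicities via the rank-nullity identity g(λ) = n − rank(A − λI):
  rank(A − (-1)·I) = 3, so dim ker(A − (-1)·I) = n − 3 = 2
  rank(A − (4)·I) = 4, so dim ker(A − (4)·I) = n − 4 = 1

Summary:
  λ = -1: algebraic multiplicity = 4, geometric multiplicity = 2
  λ = 4: algebraic multiplicity = 1, geometric multiplicity = 1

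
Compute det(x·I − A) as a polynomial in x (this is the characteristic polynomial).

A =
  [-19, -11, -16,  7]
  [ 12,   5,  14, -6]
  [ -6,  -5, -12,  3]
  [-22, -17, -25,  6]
x^4 + 20*x^3 + 150*x^2 + 500*x + 625

Expanding det(x·I − A) (e.g. by cofactor expansion or by noting that A is similar to its Jordan form J, which has the same characteristic polynomial as A) gives
  χ_A(x) = x^4 + 20*x^3 + 150*x^2 + 500*x + 625
which factors as (x + 5)^4. The eigenvalues (with algebraic multiplicities) are λ = -5 with multiplicity 4.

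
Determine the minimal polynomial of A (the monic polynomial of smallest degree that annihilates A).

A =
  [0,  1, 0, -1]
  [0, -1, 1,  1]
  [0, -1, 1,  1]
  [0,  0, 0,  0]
x^3

The characteristic polynomial is χ_A(x) = x^4, so the eigenvalues are known. The minimal polynomial is
  m_A(x) = Π_λ (x − λ)^{k_λ}
where k_λ is the size of the *largest* Jordan block for λ (equivalently, the smallest k with (A − λI)^k v = 0 for every generalised eigenvector v of λ).

  λ = 0: largest Jordan block has size 3, contributing (x − 0)^3

So m_A(x) = x^3 = x^3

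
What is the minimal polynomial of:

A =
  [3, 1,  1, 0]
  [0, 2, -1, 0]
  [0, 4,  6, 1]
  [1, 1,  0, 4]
x^4 - 15*x^3 + 84*x^2 - 208*x + 192

The characteristic polynomial is χ_A(x) = (x - 4)^3*(x - 3), so the eigenvalues are known. The minimal polynomial is
  m_A(x) = Π_λ (x − λ)^{k_λ}
where k_λ is the size of the *largest* Jordan block for λ (equivalently, the smallest k with (A − λI)^k v = 0 for every generalised eigenvector v of λ).

  λ = 3: largest Jordan block has size 1, contributing (x − 3)
  λ = 4: largest Jordan block has size 3, contributing (x − 4)^3

So m_A(x) = (x - 4)^3*(x - 3) = x^4 - 15*x^3 + 84*x^2 - 208*x + 192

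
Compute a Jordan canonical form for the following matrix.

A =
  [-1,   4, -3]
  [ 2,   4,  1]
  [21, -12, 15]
J_3(6)

The characteristic polynomial is
  det(x·I − A) = x^3 - 18*x^2 + 108*x - 216 = (x - 6)^3

Eigenvalues and multiplicities (the geometric multiplicity of λ is n − rank(A − λI), which equals the number of Jordan blocks for λ):
  λ = 6: algebraic multiplicity = 3, geometric multiplicity = 1

Determining the block sizes for each eigenvalue:
  λ = 6: one block (gm = 1), so the single block has size am = 3 → block sizes [3]

Assembling the blocks gives a Jordan form
J =
  [6, 1, 0]
  [0, 6, 1]
  [0, 0, 6]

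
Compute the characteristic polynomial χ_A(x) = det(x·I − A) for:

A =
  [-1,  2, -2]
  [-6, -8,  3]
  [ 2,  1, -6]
x^3 + 15*x^2 + 75*x + 125

Expanding det(x·I − A) (e.g. by cofactor expansion or by noting that A is similar to its Jordan form J, which has the same characteristic polynomial as A) gives
  χ_A(x) = x^3 + 15*x^2 + 75*x + 125
which factors as (x + 5)^3. The eigenvalues (with algebraic multiplicities) are λ = -5 with multiplicity 3.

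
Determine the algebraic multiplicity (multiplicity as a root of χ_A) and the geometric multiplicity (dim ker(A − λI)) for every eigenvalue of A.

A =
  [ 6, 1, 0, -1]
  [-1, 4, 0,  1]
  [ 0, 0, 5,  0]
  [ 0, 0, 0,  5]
λ = 5: alg = 4, geom = 3

Step 1 — factor the characteristic polynomial to read off the algebraic multiplicities:
  χ_A(x) = (x - 5)^4

Step 2 — compute geometric multiplicities via the rank-nullity identity g(λ) = n − rank(A − λI):
  rank(A − (5)·I) = 1, so dim ker(A − (5)·I) = n − 1 = 3

Summary:
  λ = 5: algebraic multiplicity = 4, geometric multiplicity = 3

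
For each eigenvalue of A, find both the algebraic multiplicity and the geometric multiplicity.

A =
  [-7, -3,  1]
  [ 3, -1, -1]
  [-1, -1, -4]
λ = -4: alg = 3, geom = 1

Step 1 — factor the characteristic polynomial to read off the algebraic multiplicities:
  χ_A(x) = (x + 4)^3

Step 2 — compute geometric multiplicities via the rank-nullity identity g(λ) = n − rank(A − λI):
  rank(A − (-4)·I) = 2, so dim ker(A − (-4)·I) = n − 2 = 1

Summary:
  λ = -4: algebraic multiplicity = 3, geometric multiplicity = 1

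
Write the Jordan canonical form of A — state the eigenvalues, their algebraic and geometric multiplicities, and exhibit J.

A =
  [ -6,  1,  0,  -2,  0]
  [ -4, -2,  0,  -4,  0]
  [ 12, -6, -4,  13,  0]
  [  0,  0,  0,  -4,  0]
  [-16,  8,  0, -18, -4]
J_2(-4) ⊕ J_2(-4) ⊕ J_1(-4)

The characteristic polynomial is
  det(x·I − A) = x^5 + 20*x^4 + 160*x^3 + 640*x^2 + 1280*x + 1024 = (x + 4)^5

Eigenvalues and multiplicities (the geometric multiplicity of λ is n − rank(A − λI), which equals the number of Jordan blocks for λ):
  λ = -4: algebraic multiplicity = 5, geometric multiplicity = 3

Determining the block sizes for each eigenvalue:
  λ = -4: with am = 5 and gm = 3, the partition is not yet determined (e.g. several partitions of 5 into 3 parts exist). Let N = A − (-4)·I. Computing rank(N^1) = 2, rank(N^2) = 0; the number of blocks of size ≥ j is rank(N^{j−1}) − rank(N^j), giving [3, 2]. So we have 2 block(s) of size 2, 1 block(s) of size 1 → block sizes [2, 2, 1]

Assembling the blocks gives a Jordan form
J =
  [-4,  1,  0,  0,  0]
  [ 0, -4,  0,  0,  0]
  [ 0,  0, -4,  1,  0]
  [ 0,  0,  0, -4,  0]
  [ 0,  0,  0,  0, -4]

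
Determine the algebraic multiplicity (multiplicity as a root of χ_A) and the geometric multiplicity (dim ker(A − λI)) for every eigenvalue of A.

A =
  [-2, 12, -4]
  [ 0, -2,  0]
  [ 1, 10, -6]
λ = -4: alg = 2, geom = 1; λ = -2: alg = 1, geom = 1

Step 1 — factor the characteristic polynomial to read off the algebraic multiplicities:
  χ_A(x) = (x + 2)*(x + 4)^2

Step 2 — compute geometric multiplicities via the rank-nullity identity g(λ) = n − rank(A − λI):
  rank(A − (-4)·I) = 2, so dim ker(A − (-4)·I) = n − 2 = 1
  rank(A − (-2)·I) = 2, so dim ker(A − (-2)·I) = n − 2 = 1

Summary:
  λ = -4: algebraic multiplicity = 2, geometric multiplicity = 1
  λ = -2: algebraic multiplicity = 1, geometric multiplicity = 1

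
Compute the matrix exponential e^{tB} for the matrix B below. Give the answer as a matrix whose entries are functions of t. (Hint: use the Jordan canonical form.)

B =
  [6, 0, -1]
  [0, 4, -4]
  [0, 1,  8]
e^{tB} =
  [exp(6*t), -t^2*exp(6*t)/2, -t^2*exp(6*t) - t*exp(6*t)]
  [0, -2*t*exp(6*t) + exp(6*t), -4*t*exp(6*t)]
  [0, t*exp(6*t), 2*t*exp(6*t) + exp(6*t)]

Strategy: write B = P · J · P⁻¹ where J is a Jordan canonical form, so e^{tB} = P · e^{tJ} · P⁻¹, and e^{tJ} can be computed block-by-block.

B has Jordan form
J =
  [6, 1, 0]
  [0, 6, 1]
  [0, 0, 6]
(up to reordering of blocks).

Per-block formulas:
  For a 3×3 Jordan block J_3(6): exp(t · J_3(6)) = e^(6t)·(I + t·N + (t^2/2)·N^2), where N is the 3×3 nilpotent shift.

After assembling e^{tJ} and conjugating by P, we get:

e^{tB} =
  [exp(6*t), -t^2*exp(6*t)/2, -t^2*exp(6*t) - t*exp(6*t)]
  [0, -2*t*exp(6*t) + exp(6*t), -4*t*exp(6*t)]
  [0, t*exp(6*t), 2*t*exp(6*t) + exp(6*t)]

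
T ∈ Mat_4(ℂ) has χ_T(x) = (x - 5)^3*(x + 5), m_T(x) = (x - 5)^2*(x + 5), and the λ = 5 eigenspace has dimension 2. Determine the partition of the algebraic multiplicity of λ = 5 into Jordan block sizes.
Block sizes for λ = 5: [2, 1]

Step 1 — from the characteristic polynomial, algebraic multiplicity of λ = 5 is 3. From dim ker(T − (5)·I) = 2, there are exactly 2 Jordan blocks for λ = 5.
Step 2 — from the minimal polynomial, the factor (x − 5)^2 tells us the largest block for λ = 5 has size 2.
Step 3 — with total size 3, 2 blocks, and largest block 2, the block sizes (in nonincreasing order) are [2, 1].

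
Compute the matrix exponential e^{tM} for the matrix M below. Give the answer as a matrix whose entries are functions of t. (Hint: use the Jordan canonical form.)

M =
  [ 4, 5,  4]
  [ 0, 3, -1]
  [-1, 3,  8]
e^{tM} =
  [-3*t^2*exp(5*t)/2 - t*exp(5*t) + exp(5*t), -3*t^2*exp(5*t)/2 + 5*t*exp(5*t), 3*t^2*exp(5*t)/2 + 4*t*exp(5*t)]
  [t^2*exp(5*t)/2, t^2*exp(5*t)/2 - 2*t*exp(5*t) + exp(5*t), -t^2*exp(5*t)/2 - t*exp(5*t)]
  [-t^2*exp(5*t) - t*exp(5*t), -t^2*exp(5*t) + 3*t*exp(5*t), t^2*exp(5*t) + 3*t*exp(5*t) + exp(5*t)]

Strategy: write M = P · J · P⁻¹ where J is a Jordan canonical form, so e^{tM} = P · e^{tJ} · P⁻¹, and e^{tJ} can be computed block-by-block.

M has Jordan form
J =
  [5, 1, 0]
  [0, 5, 1]
  [0, 0, 5]
(up to reordering of blocks).

Per-block formulas:
  For a 3×3 Jordan block J_3(5): exp(t · J_3(5)) = e^(5t)·(I + t·N + (t^2/2)·N^2), where N is the 3×3 nilpotent shift.

After assembling e^{tJ} and conjugating by P, we get:

e^{tM} =
  [-3*t^2*exp(5*t)/2 - t*exp(5*t) + exp(5*t), -3*t^2*exp(5*t)/2 + 5*t*exp(5*t), 3*t^2*exp(5*t)/2 + 4*t*exp(5*t)]
  [t^2*exp(5*t)/2, t^2*exp(5*t)/2 - 2*t*exp(5*t) + exp(5*t), -t^2*exp(5*t)/2 - t*exp(5*t)]
  [-t^2*exp(5*t) - t*exp(5*t), -t^2*exp(5*t) + 3*t*exp(5*t), t^2*exp(5*t) + 3*t*exp(5*t) + exp(5*t)]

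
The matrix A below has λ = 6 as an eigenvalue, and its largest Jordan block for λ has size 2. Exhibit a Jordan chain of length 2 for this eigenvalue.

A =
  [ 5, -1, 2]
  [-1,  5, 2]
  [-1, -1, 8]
A Jordan chain for λ = 6 of length 2:
v_1 = (-1, -1, -1)ᵀ
v_2 = (1, 0, 0)ᵀ

Let N = A − (6)·I. We want v_2 with N^2 v_2 = 0 but N^1 v_2 ≠ 0; then v_{j-1} := N · v_j for j = 2, …, 2.

Pick v_2 = (1, 0, 0)ᵀ.
Then v_1 = N · v_2 = (-1, -1, -1)ᵀ.

Sanity check: (A − (6)·I) v_1 = (0, 0, 0)ᵀ = 0. ✓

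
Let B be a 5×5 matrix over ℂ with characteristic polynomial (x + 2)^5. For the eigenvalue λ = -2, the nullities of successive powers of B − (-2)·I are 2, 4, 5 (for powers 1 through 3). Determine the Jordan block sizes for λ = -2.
Block sizes for λ = -2: [3, 2]

From the dimensions of kernels of powers, the number of Jordan blocks of size at least j is d_j − d_{j−1} where d_j = dim ker(N^j) (with d_0 = 0). Computing the differences gives [2, 2, 1].
The number of blocks of size exactly k is (#blocks of size ≥ k) − (#blocks of size ≥ k + 1), so the partition is: 1 block(s) of size 2, 1 block(s) of size 3.
In nonincreasing order the block sizes are [3, 2].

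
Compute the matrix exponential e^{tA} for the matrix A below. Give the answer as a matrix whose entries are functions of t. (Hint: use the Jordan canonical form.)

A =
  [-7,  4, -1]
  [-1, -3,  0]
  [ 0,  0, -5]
e^{tA} =
  [-2*t*exp(-5*t) + exp(-5*t), 4*t*exp(-5*t), t^2*exp(-5*t) - t*exp(-5*t)]
  [-t*exp(-5*t), 2*t*exp(-5*t) + exp(-5*t), t^2*exp(-5*t)/2]
  [0, 0, exp(-5*t)]

Strategy: write A = P · J · P⁻¹ where J is a Jordan canonical form, so e^{tA} = P · e^{tJ} · P⁻¹, and e^{tJ} can be computed block-by-block.

A has Jordan form
J =
  [-5,  1,  0]
  [ 0, -5,  1]
  [ 0,  0, -5]
(up to reordering of blocks).

Per-block formulas:
  For a 3×3 Jordan block J_3(-5): exp(t · J_3(-5)) = e^(-5t)·(I + t·N + (t^2/2)·N^2), where N is the 3×3 nilpotent shift.

After assembling e^{tJ} and conjugating by P, we get:

e^{tA} =
  [-2*t*exp(-5*t) + exp(-5*t), 4*t*exp(-5*t), t^2*exp(-5*t) - t*exp(-5*t)]
  [-t*exp(-5*t), 2*t*exp(-5*t) + exp(-5*t), t^2*exp(-5*t)/2]
  [0, 0, exp(-5*t)]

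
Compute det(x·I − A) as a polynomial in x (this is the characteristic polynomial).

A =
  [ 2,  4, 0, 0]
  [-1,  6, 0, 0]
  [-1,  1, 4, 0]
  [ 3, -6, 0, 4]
x^4 - 16*x^3 + 96*x^2 - 256*x + 256

Expanding det(x·I − A) (e.g. by cofactor expansion or by noting that A is similar to its Jordan form J, which has the same characteristic polynomial as A) gives
  χ_A(x) = x^4 - 16*x^3 + 96*x^2 - 256*x + 256
which factors as (x - 4)^4. The eigenvalues (with algebraic multiplicities) are λ = 4 with multiplicity 4.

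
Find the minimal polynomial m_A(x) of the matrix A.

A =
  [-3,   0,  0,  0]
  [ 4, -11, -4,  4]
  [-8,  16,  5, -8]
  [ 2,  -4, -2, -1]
x^2 + 4*x + 3

The characteristic polynomial is χ_A(x) = (x + 1)*(x + 3)^3, so the eigenvalues are known. The minimal polynomial is
  m_A(x) = Π_λ (x − λ)^{k_λ}
where k_λ is the size of the *largest* Jordan block for λ (equivalently, the smallest k with (A − λI)^k v = 0 for every generalised eigenvector v of λ).

  λ = -3: largest Jordan block has size 1, contributing (x + 3)
  λ = -1: largest Jordan block has size 1, contributing (x + 1)

So m_A(x) = (x + 1)*(x + 3) = x^2 + 4*x + 3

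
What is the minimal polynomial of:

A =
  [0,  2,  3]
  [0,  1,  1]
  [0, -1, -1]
x^3

The characteristic polynomial is χ_A(x) = x^3, so the eigenvalues are known. The minimal polynomial is
  m_A(x) = Π_λ (x − λ)^{k_λ}
where k_λ is the size of the *largest* Jordan block for λ (equivalently, the smallest k with (A − λI)^k v = 0 for every generalised eigenvector v of λ).

  λ = 0: largest Jordan block has size 3, contributing (x − 0)^3

So m_A(x) = x^3 = x^3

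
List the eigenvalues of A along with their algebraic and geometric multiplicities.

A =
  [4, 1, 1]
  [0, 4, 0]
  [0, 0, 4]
λ = 4: alg = 3, geom = 2

Step 1 — factor the characteristic polynomial to read off the algebraic multiplicities:
  χ_A(x) = (x - 4)^3

Step 2 — compute geometric multiplicities via the rank-nullity identity g(λ) = n − rank(A − λI):
  rank(A − (4)·I) = 1, so dim ker(A − (4)·I) = n − 1 = 2

Summary:
  λ = 4: algebraic multiplicity = 3, geometric multiplicity = 2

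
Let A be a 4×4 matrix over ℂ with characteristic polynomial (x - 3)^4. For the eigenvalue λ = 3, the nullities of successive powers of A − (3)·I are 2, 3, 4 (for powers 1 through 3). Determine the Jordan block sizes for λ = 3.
Block sizes for λ = 3: [3, 1]

From the dimensions of kernels of powers, the number of Jordan blocks of size at least j is d_j − d_{j−1} where d_j = dim ker(N^j) (with d_0 = 0). Computing the differences gives [2, 1, 1].
The number of blocks of size exactly k is (#blocks of size ≥ k) − (#blocks of size ≥ k + 1), so the partition is: 1 block(s) of size 1, 1 block(s) of size 3.
In nonincreasing order the block sizes are [3, 1].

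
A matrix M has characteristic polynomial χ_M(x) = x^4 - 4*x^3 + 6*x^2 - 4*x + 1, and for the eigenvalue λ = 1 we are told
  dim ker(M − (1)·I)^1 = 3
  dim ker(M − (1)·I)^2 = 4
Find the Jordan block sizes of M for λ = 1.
Block sizes for λ = 1: [2, 1, 1]

From the dimensions of kernels of powers, the number of Jordan blocks of size at least j is d_j − d_{j−1} where d_j = dim ker(N^j) (with d_0 = 0). Computing the differences gives [3, 1].
The number of blocks of size exactly k is (#blocks of size ≥ k) − (#blocks of size ≥ k + 1), so the partition is: 2 block(s) of size 1, 1 block(s) of size 2.
In nonincreasing order the block sizes are [2, 1, 1].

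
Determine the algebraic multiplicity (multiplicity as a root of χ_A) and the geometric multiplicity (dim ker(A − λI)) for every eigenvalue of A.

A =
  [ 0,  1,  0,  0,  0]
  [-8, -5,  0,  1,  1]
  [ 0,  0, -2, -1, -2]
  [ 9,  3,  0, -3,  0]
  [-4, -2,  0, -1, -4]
λ = -3: alg = 4, geom = 2; λ = -2: alg = 1, geom = 1

Step 1 — factor the characteristic polynomial to read off the algebraic multiplicities:
  χ_A(x) = (x + 2)*(x + 3)^4

Step 2 — compute geometric multiplicities via the rank-nullity identity g(λ) = n − rank(A − λI):
  rank(A − (-3)·I) = 3, so dim ker(A − (-3)·I) = n − 3 = 2
  rank(A − (-2)·I) = 4, so dim ker(A − (-2)·I) = n − 4 = 1

Summary:
  λ = -3: algebraic multiplicity = 4, geometric multiplicity = 2
  λ = -2: algebraic multiplicity = 1, geometric multiplicity = 1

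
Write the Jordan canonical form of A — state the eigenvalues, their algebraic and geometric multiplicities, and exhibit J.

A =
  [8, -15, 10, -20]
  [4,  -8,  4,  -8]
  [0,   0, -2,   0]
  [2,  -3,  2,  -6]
J_2(-2) ⊕ J_1(-2) ⊕ J_1(-2)

The characteristic polynomial is
  det(x·I − A) = x^4 + 8*x^3 + 24*x^2 + 32*x + 16 = (x + 2)^4

Eigenvalues and multiplicities (the geometric multiplicity of λ is n − rank(A − λI), which equals the number of Jordan blocks for λ):
  λ = -2: algebraic multiplicity = 4, geometric multiplicity = 3

Determining the block sizes for each eigenvalue:
  λ = -2: 3 blocks summing to 4 forces exactly one block of size 2 and the rest size 1 → block sizes [2, 1, 1]

Assembling the blocks gives a Jordan form
J =
  [-2,  1,  0,  0]
  [ 0, -2,  0,  0]
  [ 0,  0, -2,  0]
  [ 0,  0,  0, -2]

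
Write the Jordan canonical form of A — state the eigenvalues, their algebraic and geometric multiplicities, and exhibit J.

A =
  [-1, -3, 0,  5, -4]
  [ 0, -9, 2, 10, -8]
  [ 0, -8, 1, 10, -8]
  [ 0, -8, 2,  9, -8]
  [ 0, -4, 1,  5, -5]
J_2(-1) ⊕ J_2(-1) ⊕ J_1(-1)

The characteristic polynomial is
  det(x·I − A) = x^5 + 5*x^4 + 10*x^3 + 10*x^2 + 5*x + 1 = (x + 1)^5

Eigenvalues and multiplicities (the geometric multiplicity of λ is n − rank(A − λI), which equals the number of Jordan blocks for λ):
  λ = -1: algebraic multiplicity = 5, geometric multiplicity = 3

Determining the block sizes for each eigenvalue:
  λ = -1: with am = 5 and gm = 3, the partition is not yet determined (e.g. several partitions of 5 into 3 parts exist). Let N = A − (-1)·I. Computing rank(N^1) = 2, rank(N^2) = 0; the number of blocks of size ≥ j is rank(N^{j−1}) − rank(N^j), giving [3, 2]. So we have 2 block(s) of size 2, 1 block(s) of size 1 → block sizes [2, 2, 1]

Assembling the blocks gives a Jordan form
J =
  [-1,  1,  0,  0,  0]
  [ 0, -1,  0,  0,  0]
  [ 0,  0, -1,  1,  0]
  [ 0,  0,  0, -1,  0]
  [ 0,  0,  0,  0, -1]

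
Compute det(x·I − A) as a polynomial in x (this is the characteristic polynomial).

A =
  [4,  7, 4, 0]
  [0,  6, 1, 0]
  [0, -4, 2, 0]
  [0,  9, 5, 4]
x^4 - 16*x^3 + 96*x^2 - 256*x + 256

Expanding det(x·I − A) (e.g. by cofactor expansion or by noting that A is similar to its Jordan form J, which has the same characteristic polynomial as A) gives
  χ_A(x) = x^4 - 16*x^3 + 96*x^2 - 256*x + 256
which factors as (x - 4)^4. The eigenvalues (with algebraic multiplicities) are λ = 4 with multiplicity 4.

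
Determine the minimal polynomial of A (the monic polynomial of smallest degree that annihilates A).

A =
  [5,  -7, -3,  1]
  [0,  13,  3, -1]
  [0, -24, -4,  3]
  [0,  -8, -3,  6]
x^3 - 15*x^2 + 75*x - 125

The characteristic polynomial is χ_A(x) = (x - 5)^4, so the eigenvalues are known. The minimal polynomial is
  m_A(x) = Π_λ (x − λ)^{k_λ}
where k_λ is the size of the *largest* Jordan block for λ (equivalently, the smallest k with (A − λI)^k v = 0 for every generalised eigenvector v of λ).

  λ = 5: largest Jordan block has size 3, contributing (x − 5)^3

So m_A(x) = (x - 5)^3 = x^3 - 15*x^2 + 75*x - 125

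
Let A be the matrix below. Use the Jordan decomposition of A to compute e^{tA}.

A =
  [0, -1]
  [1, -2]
e^{tA} =
  [t*exp(-t) + exp(-t), -t*exp(-t)]
  [t*exp(-t), -t*exp(-t) + exp(-t)]

Strategy: write A = P · J · P⁻¹ where J is a Jordan canonical form, so e^{tA} = P · e^{tJ} · P⁻¹, and e^{tJ} can be computed block-by-block.

A has Jordan form
J =
  [-1,  1]
  [ 0, -1]
(up to reordering of blocks).

Per-block formulas:
  For a 2×2 Jordan block J_2(-1): exp(t · J_2(-1)) = e^(-1t)·(I + t·N), where N is the 2×2 nilpotent shift.

After assembling e^{tJ} and conjugating by P, we get:

e^{tA} =
  [t*exp(-t) + exp(-t), -t*exp(-t)]
  [t*exp(-t), -t*exp(-t) + exp(-t)]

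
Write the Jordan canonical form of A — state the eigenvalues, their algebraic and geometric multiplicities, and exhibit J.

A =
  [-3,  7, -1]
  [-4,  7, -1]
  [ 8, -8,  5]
J_3(3)

The characteristic polynomial is
  det(x·I − A) = x^3 - 9*x^2 + 27*x - 27 = (x - 3)^3

Eigenvalues and multiplicities (the geometric multiplicity of λ is n − rank(A − λI), which equals the number of Jordan blocks for λ):
  λ = 3: algebraic multiplicity = 3, geometric multiplicity = 1

Determining the block sizes for each eigenvalue:
  λ = 3: one block (gm = 1), so the single block has size am = 3 → block sizes [3]

Assembling the blocks gives a Jordan form
J =
  [3, 1, 0]
  [0, 3, 1]
  [0, 0, 3]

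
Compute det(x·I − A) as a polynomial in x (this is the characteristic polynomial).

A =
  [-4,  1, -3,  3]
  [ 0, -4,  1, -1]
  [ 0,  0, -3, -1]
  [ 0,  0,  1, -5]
x^4 + 16*x^3 + 96*x^2 + 256*x + 256

Expanding det(x·I − A) (e.g. by cofactor expansion or by noting that A is similar to its Jordan form J, which has the same characteristic polynomial as A) gives
  χ_A(x) = x^4 + 16*x^3 + 96*x^2 + 256*x + 256
which factors as (x + 4)^4. The eigenvalues (with algebraic multiplicities) are λ = -4 with multiplicity 4.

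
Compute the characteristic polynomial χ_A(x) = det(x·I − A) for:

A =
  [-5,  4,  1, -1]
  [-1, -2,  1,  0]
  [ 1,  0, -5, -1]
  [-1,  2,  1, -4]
x^4 + 16*x^3 + 96*x^2 + 256*x + 256

Expanding det(x·I − A) (e.g. by cofactor expansion or by noting that A is similar to its Jordan form J, which has the same characteristic polynomial as A) gives
  χ_A(x) = x^4 + 16*x^3 + 96*x^2 + 256*x + 256
which factors as (x + 4)^4. The eigenvalues (with algebraic multiplicities) are λ = -4 with multiplicity 4.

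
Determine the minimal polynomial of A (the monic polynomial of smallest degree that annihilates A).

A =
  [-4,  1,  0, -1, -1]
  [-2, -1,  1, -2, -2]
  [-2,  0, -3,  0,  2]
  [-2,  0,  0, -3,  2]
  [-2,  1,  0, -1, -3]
x^4 + 11*x^3 + 45*x^2 + 81*x + 54

The characteristic polynomial is χ_A(x) = (x + 2)*(x + 3)^4, so the eigenvalues are known. The minimal polynomial is
  m_A(x) = Π_λ (x − λ)^{k_λ}
where k_λ is the size of the *largest* Jordan block for λ (equivalently, the smallest k with (A − λI)^k v = 0 for every generalised eigenvector v of λ).

  λ = -3: largest Jordan block has size 3, contributing (x + 3)^3
  λ = -2: largest Jordan block has size 1, contributing (x + 2)

So m_A(x) = (x + 2)*(x + 3)^3 = x^4 + 11*x^3 + 45*x^2 + 81*x + 54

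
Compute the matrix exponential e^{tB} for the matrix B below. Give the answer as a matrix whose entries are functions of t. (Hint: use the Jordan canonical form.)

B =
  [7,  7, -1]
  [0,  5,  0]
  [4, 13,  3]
e^{tB} =
  [2*t*exp(5*t) + exp(5*t), t^2*exp(5*t)/2 + 7*t*exp(5*t), -t*exp(5*t)]
  [0, exp(5*t), 0]
  [4*t*exp(5*t), t^2*exp(5*t) + 13*t*exp(5*t), -2*t*exp(5*t) + exp(5*t)]

Strategy: write B = P · J · P⁻¹ where J is a Jordan canonical form, so e^{tB} = P · e^{tJ} · P⁻¹, and e^{tJ} can be computed block-by-block.

B has Jordan form
J =
  [5, 1, 0]
  [0, 5, 1]
  [0, 0, 5]
(up to reordering of blocks).

Per-block formulas:
  For a 3×3 Jordan block J_3(5): exp(t · J_3(5)) = e^(5t)·(I + t·N + (t^2/2)·N^2), where N is the 3×3 nilpotent shift.

After assembling e^{tJ} and conjugating by P, we get:

e^{tB} =
  [2*t*exp(5*t) + exp(5*t), t^2*exp(5*t)/2 + 7*t*exp(5*t), -t*exp(5*t)]
  [0, exp(5*t), 0]
  [4*t*exp(5*t), t^2*exp(5*t) + 13*t*exp(5*t), -2*t*exp(5*t) + exp(5*t)]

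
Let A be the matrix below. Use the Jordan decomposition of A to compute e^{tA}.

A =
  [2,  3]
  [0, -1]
e^{tA} =
  [exp(2*t), exp(2*t) - exp(-t)]
  [0, exp(-t)]

Strategy: write A = P · J · P⁻¹ where J is a Jordan canonical form, so e^{tA} = P · e^{tJ} · P⁻¹, and e^{tJ} can be computed block-by-block.

A has Jordan form
J =
  [-1, 0]
  [ 0, 2]
(up to reordering of blocks).

Per-block formulas:
  For a 1×1 block at λ = 2: exp(t · [2]) = [e^(2t)].
  For a 1×1 block at λ = -1: exp(t · [-1]) = [e^(-1t)].

After assembling e^{tJ} and conjugating by P, we get:

e^{tA} =
  [exp(2*t), exp(2*t) - exp(-t)]
  [0, exp(-t)]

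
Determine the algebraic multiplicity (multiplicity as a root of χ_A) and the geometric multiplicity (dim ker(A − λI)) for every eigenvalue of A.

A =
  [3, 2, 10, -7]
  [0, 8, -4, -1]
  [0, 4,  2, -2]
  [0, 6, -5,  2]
λ = 3: alg = 1, geom = 1; λ = 4: alg = 3, geom = 1

Step 1 — factor the characteristic polynomial to read off the algebraic multiplicities:
  χ_A(x) = (x - 4)^3*(x - 3)

Step 2 — compute geometric multiplicities via the rank-nullity identity g(λ) = n − rank(A − λI):
  rank(A − (3)·I) = 3, so dim ker(A − (3)·I) = n − 3 = 1
  rank(A − (4)·I) = 3, so dim ker(A − (4)·I) = n − 3 = 1

Summary:
  λ = 3: algebraic multiplicity = 1, geometric multiplicity = 1
  λ = 4: algebraic multiplicity = 3, geometric multiplicity = 1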